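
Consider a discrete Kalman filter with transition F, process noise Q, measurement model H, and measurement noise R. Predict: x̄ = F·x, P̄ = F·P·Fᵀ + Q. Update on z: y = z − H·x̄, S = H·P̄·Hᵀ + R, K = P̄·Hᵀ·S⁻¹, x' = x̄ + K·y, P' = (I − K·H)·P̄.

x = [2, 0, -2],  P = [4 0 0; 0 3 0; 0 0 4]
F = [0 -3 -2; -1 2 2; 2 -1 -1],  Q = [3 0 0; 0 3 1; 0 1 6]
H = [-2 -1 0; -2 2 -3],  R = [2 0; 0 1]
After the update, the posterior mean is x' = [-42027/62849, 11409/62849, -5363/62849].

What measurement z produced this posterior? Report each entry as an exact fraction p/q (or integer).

x̄ = F·x = [4, -6, 6]
P̄ = F·P·Fᵀ + Q = [46 -34 17; -34 35 -21; 17 -21 29]
S = H·P̄·Hᵀ + R = [85 221; 221 1314]
K = P̄·Hᵀ·S⁻¹ = [-29581/62849 -301/3697; -1059/62849 576/3697; 18941/62849 -646/3697]
x' − x̄ = [-293423/62849, 388503/62849, -382457/62849] = K·y
y = (KᵀK)⁻¹·Kᵀ·(x' − x̄) = [3, 40]
z = y + H·x̄ = [3, 40] + [-2, -38] = [1, 2]

z = [1, 2]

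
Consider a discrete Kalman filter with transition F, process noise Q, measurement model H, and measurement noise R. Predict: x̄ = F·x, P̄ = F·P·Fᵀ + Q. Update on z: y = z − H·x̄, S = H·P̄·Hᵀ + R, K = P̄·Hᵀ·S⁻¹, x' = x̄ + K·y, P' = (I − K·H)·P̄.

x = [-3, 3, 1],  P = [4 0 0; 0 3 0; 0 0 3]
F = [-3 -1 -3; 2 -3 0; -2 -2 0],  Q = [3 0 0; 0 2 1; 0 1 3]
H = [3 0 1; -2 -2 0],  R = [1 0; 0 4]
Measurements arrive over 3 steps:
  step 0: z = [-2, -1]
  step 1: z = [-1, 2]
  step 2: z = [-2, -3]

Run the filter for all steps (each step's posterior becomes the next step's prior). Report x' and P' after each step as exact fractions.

step 0: x̄ = F·x = [3, -15, 0]
step 0: P̄ = F·P·Fᵀ + Q = [69 -15 30; -15 45 3; 30 3 31]
step 0: y = z − H·x̄ = [-11, -25]
step 0: S = H·P̄·Hᵀ + R = [833 -390; -390 340]
step 0: K = P̄·Hᵀ·S⁻¹ = [1923/6556 1233/65560; -471/1639 -1659/3278; 35/298 -177/2980]
step 0: x' = x̄ + K·y = [-9135/13112, 2667/3278, 115/596]
step 0: P' = (I − K·H)·P̄ = [49647/32780 -2544/1639 -6333/1490; -2544/1639 4203/1639 651/149; -6333/1490 651/149 9587/745]
step 1: x̄ = F·x = [9147/13112, -25137/6556, -1533/6556]
step 1: P̄ = F·P·Fᵀ + Q = [2471847/32780 861537/16390 41163/16390; 861537/16390 407812/8195 59198/8195; 41163/16390 59198/8195 56532/8195]
step 1: y = z − H·x̄ = [-37487/13112, -28015/6556]
step 1: S = H·P̄·Hᵀ + R = [22999487/32780 -12903881/16390; -12903881/16390 7582023/8195]
step 1: K = P̄·Hᵀ·S⁻¹ = [82923693/240161518 8253585/480323036; -35009906/120080759 -56353904/120080759; -8095792/120080759 -9416159/120080759]
step 1: x' = x̄ + K·y = [-87174135/240161518, -119509952/120080759, 70608105/240161518]
step 1: P' = (I − K·H)·P̄ = [198744465/240161518 -103499025/120080759 -256654851/120080759; -103499025/120080759 216206833/120080759 275487169/120080759; -256654851/120080759 275487169/120080759 761868761/120080759]
step 2: x̄ = F·x = [144358997/120080759, 271355721/120080759, 326194039/120080759]
step 2: P̄ = F·P·Fᵀ + Q = [9479519195/240161518 3347207556/120080759 313648769/120080759; 3347207556/120080759 3825500245/120080759 812834777/120080759; 313648769/120080759 812834777/120080759 794566339/120080759]
step 2: y = z − H·x̄ = [-999432548/120080759, 471187159/120080759]
step 2: S = H·P̄·Hᵀ + R = [90908752179/240161518 -50774770013/120080759; -50774770013/120080759 61519022854/120080759]
step 2: K = P̄·Hᵀ·S⁻¹ = [303228047335/908686509848 22734380897/1817373019696; -126226638661/454343254924 -420256069283/908686509848; -3969642948/113585813731 -7436119544/113585813731]
step 2: x' = x̄ + K·y = [-2773513992375/1817373019696, 2505547470013/908686509848, 312411430363/113585813731]
step 2: P' = (I − K·H)·P̄ = [699667056613/908686509848 -361200718755/454343254924 -224471640313/113585813731; -361200718755/454343254924 390728394019/227171627462 239343879401/113585813731; -224471640313/113585813731 239343879401/113585813731 669445277991/113585813731]

step 0: x' = [-9135/13112, 2667/3278, 115/596], P' = [49647/32780 -2544/1639 -6333/1490; -2544/1639 4203/1639 651/149; -6333/1490 651/149 9587/745]
step 1: x' = [-87174135/240161518, -119509952/120080759, 70608105/240161518], P' = [198744465/240161518 -103499025/120080759 -256654851/120080759; -103499025/120080759 216206833/120080759 275487169/120080759; -256654851/120080759 275487169/120080759 761868761/120080759]
step 2: x' = [-2773513992375/1817373019696, 2505547470013/908686509848, 312411430363/113585813731], P' = [699667056613/908686509848 -361200718755/454343254924 -224471640313/113585813731; -361200718755/454343254924 390728394019/227171627462 239343879401/113585813731; -224471640313/113585813731 239343879401/113585813731 669445277991/113585813731]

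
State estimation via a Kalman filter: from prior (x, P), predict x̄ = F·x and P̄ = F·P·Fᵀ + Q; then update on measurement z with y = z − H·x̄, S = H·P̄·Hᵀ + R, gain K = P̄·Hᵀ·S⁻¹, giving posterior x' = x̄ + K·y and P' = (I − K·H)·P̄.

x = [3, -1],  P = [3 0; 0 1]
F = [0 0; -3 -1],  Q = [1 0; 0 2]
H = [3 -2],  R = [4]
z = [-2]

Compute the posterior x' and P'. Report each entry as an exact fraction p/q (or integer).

x̄ = F·x = [0, -8]
P̄ = F·P·Fᵀ + Q = [1 0; 0 30]
y = z − H·x̄ = [-18]
S = H·P̄·Hᵀ + R = [133]
K = P̄·Hᵀ·S⁻¹ = [3/133; -60/133]
x' = x̄ + K·y = [-54/133, 16/133]
P' = (I − K·H)·P̄ = [124/133 180/133; 180/133 390/133]

x' = [-54/133, 16/133]
P' = [124/133 180/133; 180/133 390/133]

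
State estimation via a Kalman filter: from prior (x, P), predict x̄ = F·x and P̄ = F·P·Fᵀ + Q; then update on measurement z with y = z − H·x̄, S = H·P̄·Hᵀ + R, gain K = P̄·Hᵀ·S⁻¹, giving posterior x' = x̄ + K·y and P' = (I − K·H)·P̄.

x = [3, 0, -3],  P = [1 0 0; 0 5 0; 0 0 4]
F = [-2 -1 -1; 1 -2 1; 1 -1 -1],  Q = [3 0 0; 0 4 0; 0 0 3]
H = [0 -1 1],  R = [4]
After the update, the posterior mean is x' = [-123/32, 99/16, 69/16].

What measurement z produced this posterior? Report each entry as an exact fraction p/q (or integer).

x̄ = F·x = [-3, 0, 6]
P̄ = F·P·Fᵀ + Q = [16 4 7; 4 29 7; 7 7 13]
S = H·P̄·Hᵀ + R = [32]
K = P̄·Hᵀ·S⁻¹ = [3/32; -11/16; 3/16]
x' − x̄ = [-27/32, 99/16, -27/16] = K·y
y = (KᵀK)⁻¹·Kᵀ·(x' − x̄) = [-9]
z = y + H·x̄ = [-9] + [6] = [-3]

z = [-3]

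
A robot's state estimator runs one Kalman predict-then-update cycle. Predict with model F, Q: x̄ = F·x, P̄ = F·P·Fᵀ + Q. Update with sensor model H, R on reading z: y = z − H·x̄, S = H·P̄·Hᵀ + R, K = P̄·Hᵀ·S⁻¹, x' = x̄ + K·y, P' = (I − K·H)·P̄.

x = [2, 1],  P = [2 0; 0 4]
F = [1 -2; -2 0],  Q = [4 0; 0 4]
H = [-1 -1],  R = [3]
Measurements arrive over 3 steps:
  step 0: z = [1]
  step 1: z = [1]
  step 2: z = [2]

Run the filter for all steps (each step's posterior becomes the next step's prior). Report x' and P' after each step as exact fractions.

step 0: x' = [54/29, -92/29], P' = [314/29 -260/29; -260/29 284/29]
step 1: x' = [280/243, -364/243], P' = [35170/729 -32356/729; -32356/729 31468/729]
step 2: x' = [-195412/39637, 124544/39637], P' = [3929290/39637 -3648436/39637; -3648436/39637 3479932/39637]

step 0: x̄ = F·x = [0, -4]
step 0: P̄ = F·P·Fᵀ + Q = [22 -4; -4 12]
step 0: y = z − H·x̄ = [-3]
step 0: S = H·P̄·Hᵀ + R = [29]
step 0: K = P̄·Hᵀ·S⁻¹ = [-18/29; -8/29]
step 0: x' = x̄ + K·y = [54/29, -92/29]
step 0: P' = (I − K·H)·P̄ = [314/29 -260/29; -260/29 284/29]
step 1: x̄ = F·x = [238/29, -108/29]
step 1: P̄ = F·P·Fᵀ + Q = [2606/29 -1668/29; -1668/29 1372/29]
step 1: y = z − H·x̄ = [159/29]
step 1: S = H·P̄·Hᵀ + R = [729/29]
step 1: K = P̄·Hᵀ·S⁻¹ = [-938/729; 296/729]
step 1: x' = x̄ + K·y = [280/243, -364/243]
step 1: P' = (I − K·H)·P̄ = [35170/729 -32356/729; -32356/729 31468/729]
step 2: x̄ = F·x = [112/27, -560/243]
step 2: P̄ = F·P·Fᵀ + Q = [3622/9 -22196/81; -22196/81 143596/729]
step 2: y = z − H·x̄ = [934/243]
step 2: S = H·P̄·Hᵀ + R = [39637/729]
step 2: K = P̄·Hᵀ·S⁻¹ = [-93618/39637; 56168/39637]
step 2: x' = x̄ + K·y = [-195412/39637, 124544/39637]
step 2: P' = (I − K·H)·P̄ = [3929290/39637 -3648436/39637; -3648436/39637 3479932/39637]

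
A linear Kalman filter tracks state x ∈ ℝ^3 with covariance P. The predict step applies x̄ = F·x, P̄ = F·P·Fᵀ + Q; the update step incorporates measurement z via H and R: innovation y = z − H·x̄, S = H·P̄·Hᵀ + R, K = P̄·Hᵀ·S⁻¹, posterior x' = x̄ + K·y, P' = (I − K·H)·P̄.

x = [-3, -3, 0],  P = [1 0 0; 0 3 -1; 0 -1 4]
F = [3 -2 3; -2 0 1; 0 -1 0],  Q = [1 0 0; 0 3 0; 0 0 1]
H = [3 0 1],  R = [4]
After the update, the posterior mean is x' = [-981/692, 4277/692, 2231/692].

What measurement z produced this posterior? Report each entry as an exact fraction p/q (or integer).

z = [-1]

x̄ = F·x = [-3, 6, 3]
P̄ = F·P·Fᵀ + Q = [70 8 9; 8 11 1; 9 1 4]
S = H·P̄·Hᵀ + R = [692]
K = P̄·Hᵀ·S⁻¹ = [219/692; 25/692; 31/692]
x' − x̄ = [1095/692, 125/692, 155/692] = K·y
y = (KᵀK)⁻¹·Kᵀ·(x' − x̄) = [5]
z = y + H·x̄ = [5] + [-6] = [-1]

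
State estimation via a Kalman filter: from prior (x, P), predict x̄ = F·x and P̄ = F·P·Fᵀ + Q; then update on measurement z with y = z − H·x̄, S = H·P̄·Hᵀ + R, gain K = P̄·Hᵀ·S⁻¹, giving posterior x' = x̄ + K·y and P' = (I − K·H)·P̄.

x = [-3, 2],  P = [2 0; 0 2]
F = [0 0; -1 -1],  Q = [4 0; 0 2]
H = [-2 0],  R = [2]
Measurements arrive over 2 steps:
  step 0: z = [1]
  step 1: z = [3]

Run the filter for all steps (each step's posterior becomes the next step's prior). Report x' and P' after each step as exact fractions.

step 0: x' = [-4/9, 1], P' = [4/9 0; 0 6]
step 1: x' = [-4/3, -5/9], P' = [4/9 0; 0 76/9]

step 0: x̄ = F·x = [0, 1]
step 0: P̄ = F·P·Fᵀ + Q = [4 0; 0 6]
step 0: y = z − H·x̄ = [1]
step 0: S = H·P̄·Hᵀ + R = [18]
step 0: K = P̄·Hᵀ·S⁻¹ = [-4/9; 0]
step 0: x' = x̄ + K·y = [-4/9, 1]
step 0: P' = (I − K·H)·P̄ = [4/9 0; 0 6]
step 1: x̄ = F·x = [0, -5/9]
step 1: P̄ = F·P·Fᵀ + Q = [4 0; 0 76/9]
step 1: y = z − H·x̄ = [3]
step 1: S = H·P̄·Hᵀ + R = [18]
step 1: K = P̄·Hᵀ·S⁻¹ = [-4/9; 0]
step 1: x' = x̄ + K·y = [-4/3, -5/9]
step 1: P' = (I − K·H)·P̄ = [4/9 0; 0 76/9]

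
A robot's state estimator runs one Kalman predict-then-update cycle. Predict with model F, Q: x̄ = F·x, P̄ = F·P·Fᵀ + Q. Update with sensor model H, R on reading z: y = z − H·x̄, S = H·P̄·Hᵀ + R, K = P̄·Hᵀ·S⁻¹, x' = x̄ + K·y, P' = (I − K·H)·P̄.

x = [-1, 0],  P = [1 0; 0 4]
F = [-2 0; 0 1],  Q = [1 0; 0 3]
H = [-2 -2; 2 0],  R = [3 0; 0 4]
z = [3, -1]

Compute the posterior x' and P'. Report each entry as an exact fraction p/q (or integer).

x̄ = F·x = [2, 0]
P̄ = F·P·Fᵀ + Q = [5 0; 0 7]
y = z − H·x̄ = [7, -5]
S = H·P̄·Hᵀ + R = [51 -20; -20 24]
K = P̄·Hᵀ·S⁻¹ = [-5/103 155/412; -42/103 -35/103]
x' = x̄ + K·y = [-91/412, -119/103]
P' = (I − K·H)·P̄ = [155/206 -70/103; -70/103 133/103]

x' = [-91/412, -119/103]
P' = [155/206 -70/103; -70/103 133/103]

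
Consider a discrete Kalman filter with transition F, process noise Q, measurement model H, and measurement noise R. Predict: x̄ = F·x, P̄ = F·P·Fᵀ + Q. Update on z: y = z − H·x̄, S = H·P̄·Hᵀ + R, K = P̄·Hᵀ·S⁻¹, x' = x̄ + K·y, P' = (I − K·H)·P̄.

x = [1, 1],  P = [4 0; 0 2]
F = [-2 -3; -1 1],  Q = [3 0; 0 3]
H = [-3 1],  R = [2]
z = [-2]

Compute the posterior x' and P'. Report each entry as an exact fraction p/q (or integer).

x̄ = F·x = [-5, 0]
P̄ = F·P·Fᵀ + Q = [37 2; 2 9]
y = z − H·x̄ = [-17]
S = H·P̄·Hᵀ + R = [332]
K = P̄·Hᵀ·S⁻¹ = [-109/332; 3/332]
x' = x̄ + K·y = [193/332, -51/332]
P' = (I − K·H)·P̄ = [403/332 991/332; 991/332 2979/332]

x' = [193/332, -51/332]
P' = [403/332 991/332; 991/332 2979/332]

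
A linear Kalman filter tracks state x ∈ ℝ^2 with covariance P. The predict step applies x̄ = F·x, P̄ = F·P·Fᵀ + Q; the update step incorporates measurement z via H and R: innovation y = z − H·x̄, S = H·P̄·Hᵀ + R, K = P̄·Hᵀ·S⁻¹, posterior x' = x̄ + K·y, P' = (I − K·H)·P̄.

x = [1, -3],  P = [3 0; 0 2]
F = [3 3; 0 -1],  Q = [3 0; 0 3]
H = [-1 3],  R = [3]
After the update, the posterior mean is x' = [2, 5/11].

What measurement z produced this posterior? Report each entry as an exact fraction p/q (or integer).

z = [-1]

x̄ = F·x = [-6, 3]
P̄ = F·P·Fᵀ + Q = [48 -6; -6 5]
S = H·P̄·Hᵀ + R = [132]
K = P̄·Hᵀ·S⁻¹ = [-1/2; 7/44]
x' − x̄ = [8, -28/11] = K·y
y = (KᵀK)⁻¹·Kᵀ·(x' − x̄) = [-16]
z = y + H·x̄ = [-16] + [15] = [-1]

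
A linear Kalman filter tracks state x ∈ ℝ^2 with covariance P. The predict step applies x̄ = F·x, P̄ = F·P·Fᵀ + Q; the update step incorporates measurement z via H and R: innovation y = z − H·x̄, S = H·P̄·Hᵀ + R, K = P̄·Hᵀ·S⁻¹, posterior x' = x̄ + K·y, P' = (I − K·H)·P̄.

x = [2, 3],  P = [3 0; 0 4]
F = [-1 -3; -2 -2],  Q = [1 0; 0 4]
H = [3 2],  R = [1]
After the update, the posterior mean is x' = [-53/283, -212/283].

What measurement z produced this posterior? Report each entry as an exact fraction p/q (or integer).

x̄ = F·x = [-11, -10]
P̄ = F·P·Fᵀ + Q = [40 30; 30 32]
S = H·P̄·Hᵀ + R = [849]
K = P̄·Hᵀ·S⁻¹ = [60/283; 154/849]
x' − x̄ = [3060/283, 2618/283] = K·y
y = (KᵀK)⁻¹·Kᵀ·(x' − x̄) = [51]
z = y + H·x̄ = [51] + [-53] = [-2]

z = [-2]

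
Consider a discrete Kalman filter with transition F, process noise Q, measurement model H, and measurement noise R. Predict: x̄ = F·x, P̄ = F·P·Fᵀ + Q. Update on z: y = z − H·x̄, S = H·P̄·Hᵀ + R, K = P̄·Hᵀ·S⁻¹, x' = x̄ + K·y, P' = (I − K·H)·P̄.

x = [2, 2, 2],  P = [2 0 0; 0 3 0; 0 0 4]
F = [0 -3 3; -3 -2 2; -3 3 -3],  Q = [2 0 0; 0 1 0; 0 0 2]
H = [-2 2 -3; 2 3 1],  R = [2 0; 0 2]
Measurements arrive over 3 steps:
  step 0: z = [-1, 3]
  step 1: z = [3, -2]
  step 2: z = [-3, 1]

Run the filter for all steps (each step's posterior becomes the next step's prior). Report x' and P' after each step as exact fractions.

step 0: x̄ = F·x = [0, -6, -6]
step 0: P̄ = F·P·Fᵀ + Q = [65 42 -63; 42 47 -24; -63 -24 83]
step 0: y = z − H·x̄ = [-7, 27]
step 0: S = H·P̄·Hᵀ + R = [393 361; 361 876]
step 0: K = P̄·Hᵀ·S⁻¹ = [55595/213947 24226/213947; -729/213947 49391/213947; -108281/213947 16536/213947]
step 0: x' = x̄ + K·y = [264937/213947, 54978/213947, -79243/213947]
step 0: P' = (I − K·H)·P̄ = [1280852/213947 -442442/213947 -1185926/213947; -442442/213947 187696/213947 420578/213947; -1185926/213947 420578/213947 1143190/213947]
step 1: x̄ = F·x = [-402663/213947, -1063253/213947, -392148/213947]
step 1: P̄ = F·P·Fᵀ + Q = [4835464/213947 9629736/213947 2283786/213947; 9629736/213947 22622343/213947 6358836/213947; 2283786/213947 6358836/213947 2980420/213947]
step 1: y = z − H·x̄ = [786577/213947, 3959339/213947]
step 1: S = H·P̄·Hᵀ + R = [11144414/213947 25409330/213947; 25409330/213947 389196249/213947]
step 1: K = P̄·Hᵀ·S⁻¹ = [64235141/8627674319 901231412/8627674319; 732524136/8627674319 2024552127/8627674319; -62179280/233180387 20011100/233180387]
step 1: x' = x̄ + K·y = [676622424/8627674319, -2717148506/8627674319, -285674888/233180387]
step 1: P' = (I − K·H)·P̄ = [22123047058/8627674319 -7541484498/8627674319 -535653454/233180387; -7541484498/8627674319 3979845366/8627674319 194392896/233180387; -535653454/233180387 194392896/233180387 528150420/233180387]
step 2: x̄ = F·x = [-23558467050/8627674319, -17735511972/8627674319, 21528599778/8627674319]
step 2: P̄ = F·P·Fᵀ + Q = [99482378056/8627674319 165317259312/8627674319 28272210282/8627674319; 165317259312/8627674319 391612763849/8627674319 107456324010/8627674319; 28272210282/8627674319 107456324010/8627674319 77591322178/8627674319]
step 2: y = z − H·x̄ = [2459715111/784334029, 87422544557/8627674319]
step 2: S = H·P̄·Hᵀ + R = [37019125148/784334029 37269694126/784334029; 37269694126/784334029 6758924954613/8627674319]
step 2: K = P̄·Hᵀ·S⁻¹ = [1170277400981/149764098567536 7976707569939/74882049283768; 12686723992287/149764098567536 17484862302209/74882049283768; -39990760143437/149764098567536 6270442048949/74882049283768]
step 2: x' = x̄ + K·y = [-243618421219887/149764098567536, 86264537878819/149764098567536, 375366822041143/149764098567536]
step 2: P' = (I − K·H)·P̄ = [191634913808235/74882049283768 -65228102946575/74882049283768 -171632103636867/74882049283768; -65228102946575/74882049283768 34409846326531/74882049283768 62196391517975/74882049283768; -171632103636867/74882049283768 62196391517975/74882049283768 169215916817707/74882049283768]

step 0: x' = [264937/213947, 54978/213947, -79243/213947], P' = [1280852/213947 -442442/213947 -1185926/213947; -442442/213947 187696/213947 420578/213947; -1185926/213947 420578/213947 1143190/213947]
step 1: x' = [676622424/8627674319, -2717148506/8627674319, -285674888/233180387], P' = [22123047058/8627674319 -7541484498/8627674319 -535653454/233180387; -7541484498/8627674319 3979845366/8627674319 194392896/233180387; -535653454/233180387 194392896/233180387 528150420/233180387]
step 2: x' = [-243618421219887/149764098567536, 86264537878819/149764098567536, 375366822041143/149764098567536], P' = [191634913808235/74882049283768 -65228102946575/74882049283768 -171632103636867/74882049283768; -65228102946575/74882049283768 34409846326531/74882049283768 62196391517975/74882049283768; -171632103636867/74882049283768 62196391517975/74882049283768 169215916817707/74882049283768]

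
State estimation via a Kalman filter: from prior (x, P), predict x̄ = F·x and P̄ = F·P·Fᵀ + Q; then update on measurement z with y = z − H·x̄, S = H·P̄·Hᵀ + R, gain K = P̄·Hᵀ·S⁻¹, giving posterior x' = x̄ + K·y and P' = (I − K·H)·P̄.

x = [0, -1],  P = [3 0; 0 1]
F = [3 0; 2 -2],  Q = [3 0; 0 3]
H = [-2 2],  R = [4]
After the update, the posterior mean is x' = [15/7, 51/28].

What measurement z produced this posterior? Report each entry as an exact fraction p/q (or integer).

z = [-1]

x̄ = F·x = [0, 2]
P̄ = F·P·Fᵀ + Q = [30 18; 18 19]
S = H·P̄·Hᵀ + R = [56]
K = P̄·Hᵀ·S⁻¹ = [-3/7; 1/28]
x' − x̄ = [15/7, -5/28] = K·y
y = (KᵀK)⁻¹·Kᵀ·(x' − x̄) = [-5]
z = y + H·x̄ = [-5] + [4] = [-1]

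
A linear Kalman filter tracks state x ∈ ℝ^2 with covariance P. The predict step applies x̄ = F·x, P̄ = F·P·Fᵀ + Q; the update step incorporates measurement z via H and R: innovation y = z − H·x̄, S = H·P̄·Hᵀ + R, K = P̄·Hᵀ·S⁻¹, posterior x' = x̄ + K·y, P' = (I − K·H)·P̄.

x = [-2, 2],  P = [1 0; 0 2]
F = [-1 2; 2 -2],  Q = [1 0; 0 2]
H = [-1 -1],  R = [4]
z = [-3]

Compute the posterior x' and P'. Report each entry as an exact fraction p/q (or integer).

x' = [6, -11/2]
P' = [10 -10; -10 12]

x̄ = F·x = [6, -8]
P̄ = F·P·Fᵀ + Q = [10 -10; -10 14]
y = z − H·x̄ = [-5]
S = H·P̄·Hᵀ + R = [8]
K = P̄·Hᵀ·S⁻¹ = [0; -1/2]
x' = x̄ + K·y = [6, -11/2]
P' = (I − K·H)·P̄ = [10 -10; -10 12]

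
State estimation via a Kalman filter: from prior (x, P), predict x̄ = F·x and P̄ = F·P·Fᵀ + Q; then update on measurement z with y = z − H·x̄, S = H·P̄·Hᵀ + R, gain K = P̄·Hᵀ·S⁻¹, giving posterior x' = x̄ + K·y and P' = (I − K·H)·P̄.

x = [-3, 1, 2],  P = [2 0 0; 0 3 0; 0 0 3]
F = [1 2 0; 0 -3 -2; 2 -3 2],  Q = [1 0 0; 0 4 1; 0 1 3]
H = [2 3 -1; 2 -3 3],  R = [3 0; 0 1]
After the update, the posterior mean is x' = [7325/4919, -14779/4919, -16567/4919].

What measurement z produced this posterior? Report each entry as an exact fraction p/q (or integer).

x̄ = F·x = [-1, -7, -5]
P̄ = F·P·Fᵀ + Q = [15 -18 -14; -18 43 16; -14 16 50]
S = H·P̄·Hᵀ + R = [244 -341; -341 658]
K = P̄·Hᵀ·S⁻¹ = [7742/44271 6838/44271; 10769/44271 -2291/44271; 5494/44271 7826/44271]
x' − x̄ = [12244/4919, 19654/4919, 8028/4919] = K·y
y = (KᵀK)⁻¹·Kᵀ·(x' − x̄) = [16, -2]
z = y + H·x̄ = [16, -2] + [-18, 4] = [-2, 2]

z = [-2, 2]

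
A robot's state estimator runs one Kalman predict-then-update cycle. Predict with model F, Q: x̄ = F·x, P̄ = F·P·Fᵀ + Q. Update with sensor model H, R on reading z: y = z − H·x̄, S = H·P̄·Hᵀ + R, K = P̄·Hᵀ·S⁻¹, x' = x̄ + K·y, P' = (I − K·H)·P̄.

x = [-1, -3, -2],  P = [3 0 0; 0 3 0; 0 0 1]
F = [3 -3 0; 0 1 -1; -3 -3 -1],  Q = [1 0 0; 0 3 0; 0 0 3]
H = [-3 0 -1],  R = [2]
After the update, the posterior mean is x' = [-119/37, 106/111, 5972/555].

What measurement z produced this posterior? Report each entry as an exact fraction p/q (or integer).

z = [-1]

x̄ = F·x = [6, -1, 14]
P̄ = F·P·Fᵀ + Q = [55 -9 0; -9 7 -8; 0 -8 58]
S = H·P̄·Hᵀ + R = [555]
K = P̄·Hᵀ·S⁻¹ = [-11/37; 7/111; -58/555]
x' − x̄ = [-341/37, 217/111, -1798/555] = K·y
y = (KᵀK)⁻¹·Kᵀ·(x' − x̄) = [31]
z = y + H·x̄ = [31] + [-32] = [-1]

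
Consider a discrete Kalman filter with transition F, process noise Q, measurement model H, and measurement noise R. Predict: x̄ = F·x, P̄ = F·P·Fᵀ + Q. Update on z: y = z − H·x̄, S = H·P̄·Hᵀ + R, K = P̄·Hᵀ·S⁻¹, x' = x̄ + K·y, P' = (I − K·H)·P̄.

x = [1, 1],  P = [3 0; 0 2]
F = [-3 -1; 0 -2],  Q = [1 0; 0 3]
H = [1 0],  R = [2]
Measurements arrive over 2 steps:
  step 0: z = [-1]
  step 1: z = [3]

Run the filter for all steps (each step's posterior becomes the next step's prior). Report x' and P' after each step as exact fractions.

step 0: x̄ = F·x = [-4, -2]
step 0: P̄ = F·P·Fᵀ + Q = [30 4; 4 11]
step 0: y = z − H·x̄ = [3]
step 0: S = H·P̄·Hᵀ + R = [32]
step 0: K = P̄·Hᵀ·S⁻¹ = [15/16; 1/8]
step 0: x' = x̄ + K·y = [-19/16, -13/8]
step 0: P' = (I − K·H)·P̄ = [15/8 1/4; 1/4 21/2]
step 1: x̄ = F·x = [83/16, 13/4]
step 1: P̄ = F·P·Fᵀ + Q = [239/8 45/2; 45/2 45]
step 1: y = z − H·x̄ = [-35/16]
step 1: S = H·P̄·Hᵀ + R = [255/8]
step 1: K = P̄·Hᵀ·S⁻¹ = [239/255; 12/17]
step 1: x' = x̄ + K·y = [160/51, 29/17]
step 1: P' = (I − K·H)·P̄ = [478/255 24/17; 24/17 495/17]

step 0: x' = [-19/16, -13/8], P' = [15/8 1/4; 1/4 21/2]
step 1: x' = [160/51, 29/17], P' = [478/255 24/17; 24/17 495/17]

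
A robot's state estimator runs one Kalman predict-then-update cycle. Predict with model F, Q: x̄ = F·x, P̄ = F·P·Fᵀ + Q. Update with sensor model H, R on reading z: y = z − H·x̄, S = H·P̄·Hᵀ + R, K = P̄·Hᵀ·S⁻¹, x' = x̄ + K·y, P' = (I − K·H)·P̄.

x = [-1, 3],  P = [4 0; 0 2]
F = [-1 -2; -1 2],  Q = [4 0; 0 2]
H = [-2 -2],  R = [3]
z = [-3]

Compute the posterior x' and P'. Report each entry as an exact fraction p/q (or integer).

x̄ = F·x = [-5, 7]
P̄ = F·P·Fᵀ + Q = [16 -4; -4 14]
y = z − H·x̄ = [1]
S = H·P̄·Hᵀ + R = [91]
K = P̄·Hᵀ·S⁻¹ = [-24/91; -20/91]
x' = x̄ + K·y = [-479/91, 617/91]
P' = (I − K·H)·P̄ = [880/91 -844/91; -844/91 874/91]

x' = [-479/91, 617/91]
P' = [880/91 -844/91; -844/91 874/91]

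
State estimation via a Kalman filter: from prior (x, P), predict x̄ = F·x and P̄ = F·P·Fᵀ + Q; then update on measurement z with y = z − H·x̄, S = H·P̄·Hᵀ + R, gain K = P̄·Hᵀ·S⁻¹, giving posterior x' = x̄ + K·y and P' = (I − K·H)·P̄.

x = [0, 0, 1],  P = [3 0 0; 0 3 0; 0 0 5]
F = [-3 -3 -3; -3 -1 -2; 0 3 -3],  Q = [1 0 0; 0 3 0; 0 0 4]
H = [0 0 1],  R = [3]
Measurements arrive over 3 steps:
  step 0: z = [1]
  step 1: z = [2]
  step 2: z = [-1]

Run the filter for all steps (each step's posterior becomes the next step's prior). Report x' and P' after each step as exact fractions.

step 0: x' = [-165/79, -74/79, 67/79], P' = [7576/79 4836/79 54/79; 4836/79 3746/79 63/79; 54/79 63/79 228/79]
step 1: x' = [-63912/7037, -196758/35185, 68627/35185], P' = [3081149/7037 2446977/7037 -44820/7037; 2446977/7037 10184654/35185 -159291/35185; -44820/7037 -159291/35185 104844/35185]
step 2: x' = [-104770689/13674145, -41726212/13674145, -2800055/2734829], P' = [40094878951/95719015 32167327938/95719015 -121709493/19143803; 32167327938/95719015 27303884624/95719015 -84946734/19143803; -121709493/19143803 -84946734/19143803 57368076/19143803]

step 0: x̄ = F·x = [-3, -2, -3]
step 0: P̄ = F·P·Fᵀ + Q = [100 66 18; 66 53 21; 18 21 76]
step 0: y = z − H·x̄ = [4]
step 0: S = H·P̄·Hᵀ + R = [79]
step 0: K = P̄·Hᵀ·S⁻¹ = [18/79; 21/79; 76/79]
step 0: x' = x̄ + K·y = [-165/79, -74/79, 67/79]
step 0: P' = (I − K·H)·P̄ = [7576/79 4836/79 54/79; 4836/79 3746/79 63/79; 54/79 63/79 228/79]
step 1: x̄ = F·x = [516/79, 435/79, -423/79]
step 1: P̄ = F·P·Fᵀ + Q = [193183/79 140199/79 -74700/79; 140199/79 102995/79 -53097/79; -74700/79 -53097/79 34948/79]
step 1: y = z − H·x̄ = [581/79]
step 1: S = H·P̄·Hᵀ + R = [35185/79]
step 1: K = P̄·Hᵀ·S⁻¹ = [-14940/7037; -53097/35185; 34948/35185]
step 1: x' = x̄ + K·y = [-63912/7037, -196758/35185, 68627/35185]
step 1: P' = (I − K·H)·P̄ = [3081149/7037 2446977/7037 -44820/7037; 2446977/7037 10184654/35185 -159291/35185; -44820/7037 -159291/35185 104844/35185]
step 2: x̄ = F·x = [1343073/35185, 1018184/35185, -159231/7037]
step 2: P̄ = F·P·Fᵀ + Q = [444619264/35185 311858232/35185 -40569831/7037; 311858232/35185 219444236/35185 -28315578/7037; -40569831/7037 -28315578/7037 19122692/7037]
step 2: y = z − H·x̄ = [152194/7037]
step 2: S = H·P̄·Hᵀ + R = [19143803/7037]
step 2: K = P̄·Hᵀ·S⁻¹ = [-40569831/19143803; -28315578/19143803; 19122692/19143803]
step 2: x' = x̄ + K·y = [-104770689/13674145, -41726212/13674145, -2800055/2734829]
step 2: P' = (I − K·H)·P̄ = [40094878951/95719015 32167327938/95719015 -121709493/19143803; 32167327938/95719015 27303884624/95719015 -84946734/19143803; -121709493/19143803 -84946734/19143803 57368076/19143803]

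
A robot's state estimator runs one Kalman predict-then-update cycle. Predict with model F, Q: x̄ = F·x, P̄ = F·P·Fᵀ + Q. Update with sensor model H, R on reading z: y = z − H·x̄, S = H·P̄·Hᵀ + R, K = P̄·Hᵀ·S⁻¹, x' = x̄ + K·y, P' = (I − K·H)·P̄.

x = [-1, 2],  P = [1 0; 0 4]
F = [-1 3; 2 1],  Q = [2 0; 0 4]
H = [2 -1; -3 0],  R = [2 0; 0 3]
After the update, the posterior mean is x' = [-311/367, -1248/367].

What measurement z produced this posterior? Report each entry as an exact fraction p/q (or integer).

z = [2, 3]

x̄ = F·x = [7, 0]
P̄ = F·P·Fᵀ + Q = [39 10; 10 12]
S = H·P̄·Hᵀ + R = [130 -204; -204 354]
K = P̄·Hᵀ·S⁻¹ = [17/367 -223/734; -274/367 -189/367]
x' − x̄ = [-2880/367, -1248/367] = K·y
y = (KᵀK)⁻¹·Kᵀ·(x' − x̄) = [-12, 24]
z = y + H·x̄ = [-12, 24] + [14, -21] = [2, 3]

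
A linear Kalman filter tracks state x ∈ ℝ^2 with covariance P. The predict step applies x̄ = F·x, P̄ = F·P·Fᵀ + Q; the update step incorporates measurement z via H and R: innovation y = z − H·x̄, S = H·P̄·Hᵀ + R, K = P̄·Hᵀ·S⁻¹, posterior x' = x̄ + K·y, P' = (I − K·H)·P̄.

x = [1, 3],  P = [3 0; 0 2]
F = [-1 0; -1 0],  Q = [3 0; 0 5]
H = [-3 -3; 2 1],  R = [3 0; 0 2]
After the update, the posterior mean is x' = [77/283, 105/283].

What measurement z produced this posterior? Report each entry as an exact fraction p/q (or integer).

x̄ = F·x = [-1, -1]
P̄ = F·P·Fᵀ + Q = [6 3; 3 8]
S = H·P̄·Hᵀ + R = [183 -87; -87 46]
K = P̄·Hᵀ·S⁻¹ = [21/283 132/283; -100/283 -103/283]
x' − x̄ = [360/283, 388/283] = K·y
y = (KᵀK)⁻¹·Kᵀ·(x' − x̄) = [-8, 4]
z = y + H·x̄ = [-8, 4] + [6, -3] = [-2, 1]

z = [-2, 1]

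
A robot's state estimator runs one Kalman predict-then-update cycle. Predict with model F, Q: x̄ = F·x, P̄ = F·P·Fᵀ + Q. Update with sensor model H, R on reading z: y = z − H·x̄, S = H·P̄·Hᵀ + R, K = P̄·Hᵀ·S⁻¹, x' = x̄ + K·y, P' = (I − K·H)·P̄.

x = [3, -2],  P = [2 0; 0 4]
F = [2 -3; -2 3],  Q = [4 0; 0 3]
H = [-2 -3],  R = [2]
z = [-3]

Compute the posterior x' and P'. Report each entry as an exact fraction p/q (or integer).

x̄ = F·x = [12, -12]
P̄ = F·P·Fᵀ + Q = [48 -44; -44 47]
y = z − H·x̄ = [-15]
S = H·P̄·Hᵀ + R = [89]
K = P̄·Hᵀ·S⁻¹ = [36/89; -53/89]
x' = x̄ + K·y = [528/89, -273/89]
P' = (I − K·H)·P̄ = [2976/89 -2008/89; -2008/89 1374/89]

x' = [528/89, -273/89]
P' = [2976/89 -2008/89; -2008/89 1374/89]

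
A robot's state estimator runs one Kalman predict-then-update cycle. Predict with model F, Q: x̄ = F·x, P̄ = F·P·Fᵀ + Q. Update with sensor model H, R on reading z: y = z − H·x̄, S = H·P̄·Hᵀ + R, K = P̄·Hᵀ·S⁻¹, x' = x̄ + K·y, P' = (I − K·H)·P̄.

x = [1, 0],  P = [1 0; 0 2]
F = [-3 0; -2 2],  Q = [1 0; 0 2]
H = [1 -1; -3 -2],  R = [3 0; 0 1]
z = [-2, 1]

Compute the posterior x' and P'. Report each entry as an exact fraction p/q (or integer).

x̄ = F·x = [-3, -2]
P̄ = F·P·Fᵀ + Q = [10 6; 6 14]
y = z − H·x̄ = [-1, -12]
S = H·P̄·Hᵀ + R = [15 4; 4 219]
K = P̄·Hᵀ·S⁻¹ = [1044/3269 -646/3269; -224/467 -94/467]
x' = x̄ + K·y = [-3099/3269, 418/467]
P' = (I − K·H)·P̄ = [1382/3269 -250/467; -250/467 422/467]

x' = [-3099/3269, 418/467]
P' = [1382/3269 -250/467; -250/467 422/467]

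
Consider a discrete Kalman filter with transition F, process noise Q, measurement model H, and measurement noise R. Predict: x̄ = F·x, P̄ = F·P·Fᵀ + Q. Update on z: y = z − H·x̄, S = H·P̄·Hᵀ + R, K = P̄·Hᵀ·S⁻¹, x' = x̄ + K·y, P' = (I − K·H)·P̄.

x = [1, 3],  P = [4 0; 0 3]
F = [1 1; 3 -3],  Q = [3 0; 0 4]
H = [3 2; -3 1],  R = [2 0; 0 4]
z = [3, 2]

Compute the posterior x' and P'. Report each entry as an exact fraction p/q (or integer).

x' = [851/55403, 82099/55403]
P' = [11978/55403 -11874/55403; -11874/55403 36230/55403]

x̄ = F·x = [4, -6]
P̄ = F·P·Fᵀ + Q = [10 3; 3 67]
y = z − H·x̄ = [3, 20]
S = H·P̄·Hᵀ + R = [396 35; 35 143]
K = P̄·Hᵀ·S⁻¹ = [6093/55403 -11952/55403; 18419/55403 17963/55403]
x' = x̄ + K·y = [851/55403, 82099/55403]
P' = (I − K·H)·P̄ = [11978/55403 -11874/55403; -11874/55403 36230/55403]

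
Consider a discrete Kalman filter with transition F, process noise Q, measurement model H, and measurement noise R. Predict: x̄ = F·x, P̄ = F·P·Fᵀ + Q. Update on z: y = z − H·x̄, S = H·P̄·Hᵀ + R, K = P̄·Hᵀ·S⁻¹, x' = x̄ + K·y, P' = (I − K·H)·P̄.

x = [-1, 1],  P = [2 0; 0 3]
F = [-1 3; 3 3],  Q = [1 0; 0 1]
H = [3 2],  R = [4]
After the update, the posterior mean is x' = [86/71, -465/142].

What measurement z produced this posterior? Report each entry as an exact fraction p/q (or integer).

z = [-3]

x̄ = F·x = [4, 0]
P̄ = F·P·Fᵀ + Q = [30 21; 21 46]
S = H·P̄·Hᵀ + R = [710]
K = P̄·Hᵀ·S⁻¹ = [66/355; 31/142]
x' − x̄ = [-198/71, -465/142] = K·y
y = (KᵀK)⁻¹·Kᵀ·(x' − x̄) = [-15]
z = y + H·x̄ = [-15] + [12] = [-3]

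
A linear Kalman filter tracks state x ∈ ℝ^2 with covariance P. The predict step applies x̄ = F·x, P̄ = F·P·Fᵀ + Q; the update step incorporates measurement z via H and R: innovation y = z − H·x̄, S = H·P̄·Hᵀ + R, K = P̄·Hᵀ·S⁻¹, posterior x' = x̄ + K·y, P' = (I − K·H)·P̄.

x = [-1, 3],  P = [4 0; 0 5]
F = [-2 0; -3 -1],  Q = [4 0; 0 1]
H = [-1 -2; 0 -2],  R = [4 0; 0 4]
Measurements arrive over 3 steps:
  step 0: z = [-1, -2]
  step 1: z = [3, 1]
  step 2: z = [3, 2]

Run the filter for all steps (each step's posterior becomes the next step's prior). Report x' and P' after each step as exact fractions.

step 0: x̄ = F·x = [2, 0]
step 0: P̄ = F·P·Fᵀ + Q = [20 24; 24 42]
step 0: y = z − H·x̄ = [1, -2]
step 0: S = H·P̄·Hᵀ + R = [288 216; 216 172]
step 0: K = P̄·Hᵀ·S⁻¹ = [-83/180 3/10; -3/20 -3/10]
step 0: x' = x̄ + K·y = [169/180, 9/20]
step 0: P' = (I − K·H)·P̄ = [137/45 -3/5; -3/5 3/5]
step 1: x̄ = F·x = [-169/90, -49/15]
step 1: P̄ = F·P·Fᵀ + Q = [728/45 256/15; 256/15 127/5]
step 1: y = z − H·x̄ = [-487/90, -83/15]
step 1: S = H·P̄·Hᵀ + R = [8552/45 2036/15; 2036/15 528/5]
step 1: K = P̄·Hᵀ·S⁻¹ = [-1912/4627 962/4627; -1527/9254 -2489/9254]
step 1: x' = x̄ + K·y = [-7331/9254, -16389/18508]
step 1: P' = (I − K·H)·P̄ = [11496/4627 -1924/4627; -1924/4627 2489/4627]
step 2: x̄ = F·x = [7331/4627, 8625/2644]
step 2: P̄ = F·P·Fᵀ + Q = [64492/4627 9304/661; 9304/661 14148/661]
step 2: y = z − H·x̄ = [102799/9254, 11269/1322]
step 2: S = H·P̄·Hᵀ + R = [739656/4627 75200/661; 75200/661 59236/661]
step 2: K = P̄·Hᵀ·S⁻¹ = [-164603/399866 41676/199933; -32900/199933 -53738/199933]
step 2: x' = x̄ + K·y = [-968907/799732, -685379/799732]
step 2: P' = (I − K·H)·P̄ = [495910/199933 -83352/199933; -83352/199933 107476/199933]

step 0: x' = [169/180, 9/20], P' = [137/45 -3/5; -3/5 3/5]
step 1: x' = [-7331/9254, -16389/18508], P' = [11496/4627 -1924/4627; -1924/4627 2489/4627]
step 2: x' = [-968907/799732, -685379/799732], P' = [495910/199933 -83352/199933; -83352/199933 107476/199933]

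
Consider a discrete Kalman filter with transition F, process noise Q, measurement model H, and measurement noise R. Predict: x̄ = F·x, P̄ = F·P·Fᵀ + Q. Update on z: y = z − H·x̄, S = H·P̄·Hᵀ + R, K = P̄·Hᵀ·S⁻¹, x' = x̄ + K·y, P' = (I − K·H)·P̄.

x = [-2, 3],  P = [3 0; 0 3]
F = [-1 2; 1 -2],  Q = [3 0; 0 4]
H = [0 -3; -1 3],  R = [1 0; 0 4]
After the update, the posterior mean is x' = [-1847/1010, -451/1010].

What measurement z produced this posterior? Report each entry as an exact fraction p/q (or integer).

z = [2, 3]

x̄ = F·x = [8, -8]
P̄ = F·P·Fᵀ + Q = [18 -15; -15 19]
S = H·P̄·Hᵀ + R = [172 -216; -216 283]
K = P̄·Hᵀ·S⁻¹ = [-873/2020 -279/505; -579/2020 18/505]
x' − x̄ = [-9927/1010, 7629/1010] = K·y
y = (KᵀK)⁻¹·Kᵀ·(x' − x̄) = [-22, 35]
z = y + H·x̄ = [-22, 35] + [24, -32] = [2, 3]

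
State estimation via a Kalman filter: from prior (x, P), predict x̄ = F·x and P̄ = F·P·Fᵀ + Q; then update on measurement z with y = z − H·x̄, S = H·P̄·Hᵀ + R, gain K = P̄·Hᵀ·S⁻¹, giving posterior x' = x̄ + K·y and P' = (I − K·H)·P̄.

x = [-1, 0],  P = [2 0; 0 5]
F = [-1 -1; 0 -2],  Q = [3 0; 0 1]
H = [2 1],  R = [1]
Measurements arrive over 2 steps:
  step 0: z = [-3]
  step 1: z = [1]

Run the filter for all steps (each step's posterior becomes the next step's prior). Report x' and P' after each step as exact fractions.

step 0: x' = [-8/17, -205/102], P' = [20/17 -35/17; -35/17 461/102]
step 1: x' = [1617/2962, 135/2962], P' = [3453/2962 -3094/1481; -3094/1481 13851/2962]

step 0: x̄ = F·x = [1, 0]
step 0: P̄ = F·P·Fᵀ + Q = [10 10; 10 21]
step 0: y = z − H·x̄ = [-5]
step 0: S = H·P̄·Hᵀ + R = [102]
step 0: K = P̄·Hᵀ·S⁻¹ = [5/17; 41/102]
step 0: x' = x̄ + K·y = [-8/17, -205/102]
step 0: P' = (I − K·H)·P̄ = [20/17 -35/17; -35/17 461/102]
step 1: x̄ = F·x = [253/102, 205/51]
step 1: P̄ = F·P·Fᵀ + Q = [467/102 251/51; 251/51 973/51]
step 1: y = z − H·x̄ = [-407/51]
step 1: S = H·P̄·Hᵀ + R = [2962/51]
step 1: K = P̄·Hᵀ·S⁻¹ = [359/1481; 1475/2962]
step 1: x' = x̄ + K·y = [1617/2962, 135/2962]
step 1: P' = (I − K·H)·P̄ = [3453/2962 -3094/1481; -3094/1481 13851/2962]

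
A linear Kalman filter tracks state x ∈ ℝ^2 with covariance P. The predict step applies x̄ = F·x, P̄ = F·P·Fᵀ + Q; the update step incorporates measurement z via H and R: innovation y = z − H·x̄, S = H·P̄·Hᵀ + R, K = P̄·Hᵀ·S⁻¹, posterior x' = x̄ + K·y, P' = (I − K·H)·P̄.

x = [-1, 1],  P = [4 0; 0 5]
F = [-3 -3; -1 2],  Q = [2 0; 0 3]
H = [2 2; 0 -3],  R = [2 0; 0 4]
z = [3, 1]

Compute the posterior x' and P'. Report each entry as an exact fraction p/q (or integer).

x̄ = F·x = [0, 3]
P̄ = F·P·Fᵀ + Q = [83 -18; -18 27]
y = z − H·x̄ = [-3, 10]
S = H·P̄·Hᵀ + R = [298 -54; -54 247]
K = P̄·Hᵀ·S⁻¹ = [17513/35345 11556/35345; 36/35345 -11583/35345]
x' = x̄ + K·y = [63021/35345, -9903/35345]
P' = (I − K·H)·P̄ = [32921/35345 -15408/35345; -15408/35345 15444/35345]

x' = [63021/35345, -9903/35345]
P' = [32921/35345 -15408/35345; -15408/35345 15444/35345]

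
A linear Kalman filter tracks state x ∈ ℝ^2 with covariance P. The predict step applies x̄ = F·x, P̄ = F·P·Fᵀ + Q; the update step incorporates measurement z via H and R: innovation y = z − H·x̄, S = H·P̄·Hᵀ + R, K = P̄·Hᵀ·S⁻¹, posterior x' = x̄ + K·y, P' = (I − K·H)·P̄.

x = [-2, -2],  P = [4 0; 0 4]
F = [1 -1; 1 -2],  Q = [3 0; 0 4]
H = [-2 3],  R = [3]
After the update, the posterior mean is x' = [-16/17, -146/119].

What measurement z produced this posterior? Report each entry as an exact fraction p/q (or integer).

x̄ = F·x = [0, 2]
P̄ = F·P·Fᵀ + Q = [11 12; 12 24]
S = H·P̄·Hᵀ + R = [119]
K = P̄·Hᵀ·S⁻¹ = [2/17; 48/119]
x' − x̄ = [-16/17, -384/119] = K·y
y = (KᵀK)⁻¹·Kᵀ·(x' − x̄) = [-8]
z = y + H·x̄ = [-8] + [6] = [-2]

z = [-2]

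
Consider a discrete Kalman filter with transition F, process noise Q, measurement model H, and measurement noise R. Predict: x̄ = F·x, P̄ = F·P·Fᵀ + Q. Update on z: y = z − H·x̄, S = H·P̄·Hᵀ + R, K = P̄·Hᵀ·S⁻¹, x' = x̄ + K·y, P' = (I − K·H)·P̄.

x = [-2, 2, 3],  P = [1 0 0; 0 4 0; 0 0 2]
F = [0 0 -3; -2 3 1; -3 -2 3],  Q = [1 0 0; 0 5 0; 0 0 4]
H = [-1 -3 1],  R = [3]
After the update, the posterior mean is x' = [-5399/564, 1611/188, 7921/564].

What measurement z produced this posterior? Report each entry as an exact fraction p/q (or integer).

z = [-2]

x̄ = F·x = [-9, 13, 11]
P̄ = F·P·Fᵀ + Q = [19 -6 -18; -6 47 -12; -18 -12 47]
S = H·P̄·Hᵀ + R = [564]
K = P̄·Hᵀ·S⁻¹ = [-19/564; -49/188; 101/564]
x' − x̄ = [-323/564, -833/188, 1717/564] = K·y
y = (KᵀK)⁻¹·Kᵀ·(x' − x̄) = [17]
z = y + H·x̄ = [17] + [-19] = [-2]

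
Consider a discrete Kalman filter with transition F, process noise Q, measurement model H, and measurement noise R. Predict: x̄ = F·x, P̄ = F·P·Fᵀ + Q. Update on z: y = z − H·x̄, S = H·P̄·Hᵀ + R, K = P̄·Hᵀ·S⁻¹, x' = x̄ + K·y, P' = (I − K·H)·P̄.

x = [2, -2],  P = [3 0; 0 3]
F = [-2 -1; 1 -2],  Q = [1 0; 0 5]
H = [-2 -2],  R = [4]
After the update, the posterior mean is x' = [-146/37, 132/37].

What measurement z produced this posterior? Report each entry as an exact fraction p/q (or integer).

x̄ = F·x = [-2, 6]
P̄ = F·P·Fᵀ + Q = [16 0; 0 20]
S = H·P̄·Hᵀ + R = [148]
K = P̄·Hᵀ·S⁻¹ = [-8/37; -10/37]
x' − x̄ = [-72/37, -90/37] = K·y
y = (KᵀK)⁻¹·Kᵀ·(x' − x̄) = [9]
z = y + H·x̄ = [9] + [-8] = [1]

z = [1]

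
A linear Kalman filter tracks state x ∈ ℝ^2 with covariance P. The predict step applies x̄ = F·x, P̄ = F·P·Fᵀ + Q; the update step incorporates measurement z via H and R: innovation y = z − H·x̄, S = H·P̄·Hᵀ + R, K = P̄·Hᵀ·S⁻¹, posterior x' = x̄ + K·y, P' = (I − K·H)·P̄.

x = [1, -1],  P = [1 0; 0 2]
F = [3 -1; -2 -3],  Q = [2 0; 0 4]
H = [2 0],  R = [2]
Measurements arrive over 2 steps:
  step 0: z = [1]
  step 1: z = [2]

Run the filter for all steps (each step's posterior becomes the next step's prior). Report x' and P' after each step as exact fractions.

step 0: x' = [17/27, 1], P' = [13/27 0; 0 26]
step 1: x' = [590/591, -789/197], P' = [97/197 676/591; 676/591 40246/591]

step 0: x̄ = F·x = [4, 1]
step 0: P̄ = F·P·Fᵀ + Q = [13 0; 0 26]
step 0: y = z − H·x̄ = [-7]
step 0: S = H·P̄·Hᵀ + R = [54]
step 0: K = P̄·Hᵀ·S⁻¹ = [13/27; 0]
step 0: x' = x̄ + K·y = [17/27, 1]
step 0: P' = (I − K·H)·P̄ = [13/27 0; 0 26]
step 1: x̄ = F·x = [8/9, -115/27]
step 1: P̄ = F·P·Fᵀ + Q = [97/3 676/9; 676/9 6478/27]
step 1: y = z − H·x̄ = [2/9]
step 1: S = H·P̄·Hᵀ + R = [394/3]
step 1: K = P̄·Hᵀ·S⁻¹ = [97/197; 676/591]
step 1: x' = x̄ + K·y = [590/591, -789/197]
step 1: P' = (I − K·H)·P̄ = [97/197 676/591; 676/591 40246/591]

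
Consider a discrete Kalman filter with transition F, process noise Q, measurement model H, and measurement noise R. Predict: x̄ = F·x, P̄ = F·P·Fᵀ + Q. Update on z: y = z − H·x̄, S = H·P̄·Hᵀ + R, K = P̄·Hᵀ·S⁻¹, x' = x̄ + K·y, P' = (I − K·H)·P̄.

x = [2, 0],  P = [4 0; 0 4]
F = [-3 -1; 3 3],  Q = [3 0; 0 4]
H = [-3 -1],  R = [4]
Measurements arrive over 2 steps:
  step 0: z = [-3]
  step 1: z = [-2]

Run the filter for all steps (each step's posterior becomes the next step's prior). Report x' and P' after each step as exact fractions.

step 0: x̄ = F·x = [-6, 6]
step 0: P̄ = F·P·Fᵀ + Q = [43 -48; -48 76]
step 0: y = z − H·x̄ = [-15]
step 0: S = H·P̄·Hᵀ + R = [179]
step 0: K = P̄·Hᵀ·S⁻¹ = [-81/179; 68/179]
step 0: x' = x̄ + K·y = [141/179, 54/179]
step 0: P' = (I − K·H)·P̄ = [1136/179 -3084/179; -3084/179 8980/179]
step 1: x̄ = F·x = [-477/179, 585/179]
step 1: P̄ = F·P·Fᵀ + Q = [1237/179 -156/179; -156/179 36248/179]
step 1: y = z − H·x̄ = [-1204/179]
step 1: S = H·P̄·Hᵀ + R = [47161/179]
step 1: K = P̄·Hᵀ·S⁻¹ = [-3555/47161; -35780/47161]
step 1: x' = x̄ + K·y = [-101763/47161, 394795/47161]
step 1: P' = (I − K·H)·P̄ = [255308/47161 -751704/47161; -751704/47161 2398232/47161]

step 0: x' = [141/179, 54/179], P' = [1136/179 -3084/179; -3084/179 8980/179]
step 1: x' = [-101763/47161, 394795/47161], P' = [255308/47161 -751704/47161; -751704/47161 2398232/47161]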